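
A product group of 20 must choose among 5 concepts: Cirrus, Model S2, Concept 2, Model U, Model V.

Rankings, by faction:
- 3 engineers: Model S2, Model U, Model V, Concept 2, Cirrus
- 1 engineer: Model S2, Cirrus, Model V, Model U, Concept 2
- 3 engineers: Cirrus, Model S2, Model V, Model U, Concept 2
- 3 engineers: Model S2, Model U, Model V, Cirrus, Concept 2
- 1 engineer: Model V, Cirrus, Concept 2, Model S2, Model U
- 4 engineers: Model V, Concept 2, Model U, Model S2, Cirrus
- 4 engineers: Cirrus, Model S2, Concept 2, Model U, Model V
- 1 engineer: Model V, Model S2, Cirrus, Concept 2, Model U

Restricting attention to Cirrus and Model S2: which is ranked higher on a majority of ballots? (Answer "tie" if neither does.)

Ballots ranking Cirrus above Model S2: 3 + 1 + 4 = 8.
Ballots ranking Model S2 above Cirrus: 20 − 8 = 12.
Model S2 wins the head-to-head 12–8.

Model S2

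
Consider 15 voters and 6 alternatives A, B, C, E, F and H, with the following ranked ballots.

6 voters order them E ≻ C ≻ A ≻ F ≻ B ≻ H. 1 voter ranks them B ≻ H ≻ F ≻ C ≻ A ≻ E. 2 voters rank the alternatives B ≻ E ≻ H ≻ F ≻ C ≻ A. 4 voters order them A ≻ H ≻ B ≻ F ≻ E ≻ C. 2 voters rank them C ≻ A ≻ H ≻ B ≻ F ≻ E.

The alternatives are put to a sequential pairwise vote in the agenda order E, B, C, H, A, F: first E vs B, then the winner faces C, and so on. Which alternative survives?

C

Round 1: E vs B — 6–9, B advances.
Round 2: B vs C — 7–8, C advances.
Round 3: C vs H — 8–7, C advances.
Round 4: C vs A — 11–4, C advances.
Round 5: C vs F — 8–7, C advances.
C survives the agenda.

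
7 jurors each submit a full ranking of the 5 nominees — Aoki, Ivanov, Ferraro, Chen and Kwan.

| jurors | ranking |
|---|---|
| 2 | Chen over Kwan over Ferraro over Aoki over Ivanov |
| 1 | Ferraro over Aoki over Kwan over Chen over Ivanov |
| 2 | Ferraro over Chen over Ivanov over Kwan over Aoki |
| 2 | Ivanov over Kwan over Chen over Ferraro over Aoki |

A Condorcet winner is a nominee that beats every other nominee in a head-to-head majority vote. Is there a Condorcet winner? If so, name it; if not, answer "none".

Pairwise majorities:
Aoki–Ivanov: Ivanov 4–3.
Aoki vs Ferraro: Ferraro, 7–0.
Aoki–Chen: Chen 6–1.
Aoki vs Kwan: Kwan wins 6–1.
Ivanov–Ferraro: Ferraro 5–2.
Ivanov vs Chen: Chen, 5–2.
Ivanov–Kwan: Ivanov 4–3.
Ferraro vs Chen: Chen, 4–3.
Ferraro–Kwan: Kwan 4–3.
Chen vs Kwan: Chen wins 4–3.
Only Chen has no losses; Chen is the Condorcet winner.

Chen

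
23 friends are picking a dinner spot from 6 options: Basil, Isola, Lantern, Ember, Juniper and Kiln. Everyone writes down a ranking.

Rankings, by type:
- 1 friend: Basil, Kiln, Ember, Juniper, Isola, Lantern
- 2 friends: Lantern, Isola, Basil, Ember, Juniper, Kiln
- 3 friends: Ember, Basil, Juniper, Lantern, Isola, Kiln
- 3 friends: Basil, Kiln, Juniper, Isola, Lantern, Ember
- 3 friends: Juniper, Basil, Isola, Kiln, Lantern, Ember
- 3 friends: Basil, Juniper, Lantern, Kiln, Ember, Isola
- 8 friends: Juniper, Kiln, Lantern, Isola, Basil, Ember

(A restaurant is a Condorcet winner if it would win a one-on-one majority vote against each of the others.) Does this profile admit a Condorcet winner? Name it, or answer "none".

Check each pair by majority over 23 ballots:
Basil–Isola: Basil 13–10.
Basil–Lantern: Basil 13–10.
Basil–Ember: Basil 20–3.
Basil vs Juniper: 1+2+3+3+3 = 12 for Basil, 11 for Juniper — Basil by 12–11.
Basil vs Kiln: 15 to 8, Basil.
Isola vs Lantern: Lantern, 16–7.
Isola–Ember: Isola 16–7.
Isola vs Juniper: 2 to 21, Juniper.
Isola vs Kiln: Kiln wins 15–8.
Lantern–Ember: Lantern 19–4.
Lantern vs Juniper: 2 for Lantern, 21 for Juniper — Juniper by 21–2.
Lantern–Kiln: Kiln 15–8.
Ember–Juniper: Juniper 17–6.
Ember vs Kiln: 5 to 18, Kiln.
Juniper–Kiln: Juniper 19–4.
Basil wins every pairwise contest, so Basil is the Condorcet winner.

Basil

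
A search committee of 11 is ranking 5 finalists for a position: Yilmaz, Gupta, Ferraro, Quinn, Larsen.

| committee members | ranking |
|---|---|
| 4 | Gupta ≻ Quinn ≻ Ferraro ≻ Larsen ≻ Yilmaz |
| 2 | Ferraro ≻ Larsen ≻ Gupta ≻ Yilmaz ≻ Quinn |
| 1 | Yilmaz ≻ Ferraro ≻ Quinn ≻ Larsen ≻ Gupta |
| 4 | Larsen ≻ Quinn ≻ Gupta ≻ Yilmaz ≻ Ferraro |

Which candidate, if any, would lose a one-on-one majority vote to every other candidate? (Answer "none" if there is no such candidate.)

Pairwise majorities:
Yilmaz–Gupta: Gupta 10–1.
Yilmaz–Ferraro: Ferraro 6–5.
Yilmaz vs Quinn: Quinn wins 8–3.
Yilmaz vs Larsen: 1 for Yilmaz, 10 for Larsen — Larsen by 10–1.
Gupta–Ferraro: Gupta 8–3.
Gupta vs Quinn: 6 to 5, Gupta.
Gupta vs Larsen: Larsen wins 7–4.
Ferraro vs Quinn: Ferraro preferred on 2+1 = 3 ballots; Quinn wins 8–3.
Ferraro vs Larsen: Ferraro wins 7–4.
Quinn–Larsen: Larsen 6–5.
Yilmaz loses to every other candidate — it is the Condorcet loser.

Yilmaz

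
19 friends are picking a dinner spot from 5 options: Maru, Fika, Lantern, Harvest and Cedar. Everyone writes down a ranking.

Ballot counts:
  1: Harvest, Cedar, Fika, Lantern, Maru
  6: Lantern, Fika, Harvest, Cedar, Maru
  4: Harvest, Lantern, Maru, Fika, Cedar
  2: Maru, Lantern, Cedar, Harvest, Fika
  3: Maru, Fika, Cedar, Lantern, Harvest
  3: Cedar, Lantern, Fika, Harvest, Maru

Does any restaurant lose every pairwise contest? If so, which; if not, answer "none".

Maru

Head-to-head results (19 friends):
Maru vs Fika: Maru preferred on 4+2+3 = 9 ballots; Fika wins 10–9.
Maru vs Lantern: 5 to 14, Lantern.
Maru vs Harvest: Harvest wins 14–5.
Maru vs Cedar: Maru is ranked higher on 4+2+3 = 9 ballots, Cedar on 10. Cedar wins 10–9.
Fika vs Lantern: Lantern, 15–4.
Fika vs Harvest: 6+3+3 = 12 for Fika, 7 for Harvest — Fika by 12–7.
Fika–Cedar: Fika 13–6.
Lantern–Harvest: Lantern 14–5.
Lantern vs Cedar: Lantern, 12–7.
Harvest–Cedar: Harvest 11–8.
Maru is beaten in every head-to-head and is the Condorcet loser.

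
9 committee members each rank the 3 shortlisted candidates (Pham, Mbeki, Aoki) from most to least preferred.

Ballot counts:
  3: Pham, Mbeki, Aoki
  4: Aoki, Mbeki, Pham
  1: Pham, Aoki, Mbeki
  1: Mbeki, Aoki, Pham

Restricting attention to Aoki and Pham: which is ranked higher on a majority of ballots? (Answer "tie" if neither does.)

Aoki

Ballots ranking Aoki above Pham: 4 + 1 = 5.
Ballots ranking Pham above Aoki: 9 − 5 = 4.
Aoki wins the head-to-head 5–4.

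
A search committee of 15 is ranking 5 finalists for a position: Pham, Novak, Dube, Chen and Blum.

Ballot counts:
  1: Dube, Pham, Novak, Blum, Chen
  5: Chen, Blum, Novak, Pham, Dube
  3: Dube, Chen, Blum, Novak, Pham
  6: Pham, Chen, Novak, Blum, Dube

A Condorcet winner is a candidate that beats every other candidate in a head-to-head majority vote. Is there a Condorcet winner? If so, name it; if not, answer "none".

Chen

Head-to-head results (15 committee members):
Pham vs Novak: 7 to 8, Novak.
Pham vs Dube: Pham preferred on 5+6 = 11 ballots; Pham wins 11–4.
Pham vs Chen: Pham is ranked higher on 1+6 = 7 ballots, Chen on 8. Chen wins 8–7.
Pham vs Blum: Pham preferred on 1+6 = 7 ballots; Blum wins 8–7.
Novak vs Dube: 5+6 = 11 for Novak, 4 for Dube — Novak by 11–4.
Novak vs Chen: 1 for Novak, 14 for Chen — Chen by 14–1.
Novak vs Blum: 1+6 = 7 for Novak, 8 for Blum — Blum by 8–7.
Dube vs Chen: 1+3 = 4 for Dube, 11 for Chen — Chen by 11–4.
Dube vs Blum: 4 to 11, Blum.
Chen vs Blum: Chen preferred on 5+3+6 = 14 ballots; Chen wins 14–1.
Chen defeats every rival head-to-head and is the Condorcet winner.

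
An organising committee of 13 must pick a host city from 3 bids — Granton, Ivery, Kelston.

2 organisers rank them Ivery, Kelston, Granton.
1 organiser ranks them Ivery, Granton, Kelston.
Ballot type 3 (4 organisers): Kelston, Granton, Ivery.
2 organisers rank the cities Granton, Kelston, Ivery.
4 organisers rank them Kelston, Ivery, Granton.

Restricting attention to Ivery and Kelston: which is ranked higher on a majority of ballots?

Ballots ranking Ivery above Kelston: 2 + 1 = 3.
Ballots ranking Kelston above Ivery: 13 − 3 = 10.
Kelston wins the head-to-head 10–3.

Kelston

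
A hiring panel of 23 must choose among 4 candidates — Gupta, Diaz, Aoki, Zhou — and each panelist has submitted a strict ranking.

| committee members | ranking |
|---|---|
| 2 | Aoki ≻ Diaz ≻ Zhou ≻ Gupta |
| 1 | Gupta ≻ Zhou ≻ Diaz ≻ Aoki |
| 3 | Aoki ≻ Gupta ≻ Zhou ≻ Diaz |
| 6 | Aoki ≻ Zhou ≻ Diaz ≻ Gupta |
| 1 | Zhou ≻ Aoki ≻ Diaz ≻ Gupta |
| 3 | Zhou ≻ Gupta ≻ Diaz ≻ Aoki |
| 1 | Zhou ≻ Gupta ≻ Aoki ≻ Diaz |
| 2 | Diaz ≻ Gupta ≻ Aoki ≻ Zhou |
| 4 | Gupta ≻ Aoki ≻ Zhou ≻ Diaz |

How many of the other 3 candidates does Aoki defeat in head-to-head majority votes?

Aoki against each rival (23 committee members):
Aoki vs Gupta: Aoki, 12–11.
Aoki vs Diaz: Aoki preferred on 2+3+6+1+1+4 = 17 ballots; Aoki wins 17–6.
Aoki vs Zhou: 2+3+6+2+4 = 17 for Aoki, 6 for Zhou — Aoki by 17–6.
Aoki beats Gupta, Diaz, Zhou — 3 pairwise wins.

3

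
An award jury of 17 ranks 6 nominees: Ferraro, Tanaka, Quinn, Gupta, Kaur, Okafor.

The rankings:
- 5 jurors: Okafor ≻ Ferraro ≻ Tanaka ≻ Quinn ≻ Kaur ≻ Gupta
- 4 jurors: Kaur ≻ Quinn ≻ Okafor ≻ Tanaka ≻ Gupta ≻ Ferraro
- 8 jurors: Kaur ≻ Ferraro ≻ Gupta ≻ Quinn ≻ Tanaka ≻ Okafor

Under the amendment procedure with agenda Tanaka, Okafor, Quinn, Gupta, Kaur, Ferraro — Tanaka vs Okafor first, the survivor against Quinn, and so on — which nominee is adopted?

Kaur

Round 1: Tanaka vs Okafor — 8–9, Okafor advances.
Round 2: Okafor vs Quinn — 5–12, Quinn advances.
Round 3: Quinn vs Gupta — 9–8, Quinn advances.
Round 4: Quinn vs Kaur — 5–12, Kaur advances.
Round 5: Kaur vs Ferraro — 12–5, Kaur advances.
The agenda winner is Kaur.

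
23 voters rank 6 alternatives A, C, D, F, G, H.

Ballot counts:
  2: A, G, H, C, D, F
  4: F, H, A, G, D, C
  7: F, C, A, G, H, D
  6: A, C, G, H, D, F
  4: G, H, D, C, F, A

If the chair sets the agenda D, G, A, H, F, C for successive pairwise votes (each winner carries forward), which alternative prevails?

Round 1: D vs G — 0–23, G advances.
Round 2: G vs A — 4–19, A advances.
Round 3: A vs H — 15–8, A advances.
Round 4: A vs F — 8–15, F advances.
Round 5: F vs C — 11–12, C advances.
C survives the agenda.

C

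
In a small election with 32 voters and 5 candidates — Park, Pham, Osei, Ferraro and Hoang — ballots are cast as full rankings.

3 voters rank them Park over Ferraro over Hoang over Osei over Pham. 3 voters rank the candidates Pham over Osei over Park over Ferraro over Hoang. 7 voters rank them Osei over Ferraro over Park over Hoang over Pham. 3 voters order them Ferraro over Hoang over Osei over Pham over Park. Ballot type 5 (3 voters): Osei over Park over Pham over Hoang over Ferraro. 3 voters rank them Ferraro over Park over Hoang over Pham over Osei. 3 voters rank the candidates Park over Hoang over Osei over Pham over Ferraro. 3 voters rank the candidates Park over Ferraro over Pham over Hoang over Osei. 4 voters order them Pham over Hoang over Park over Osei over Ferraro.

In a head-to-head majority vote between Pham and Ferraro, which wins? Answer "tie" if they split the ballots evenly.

Ferraro

Ballots ranking Pham above Ferraro: 3 + 3 + 3 + 4 = 13.
Ballots ranking Ferraro above Pham: 32 − 13 = 19.
Ferraro wins the head-to-head 19–13.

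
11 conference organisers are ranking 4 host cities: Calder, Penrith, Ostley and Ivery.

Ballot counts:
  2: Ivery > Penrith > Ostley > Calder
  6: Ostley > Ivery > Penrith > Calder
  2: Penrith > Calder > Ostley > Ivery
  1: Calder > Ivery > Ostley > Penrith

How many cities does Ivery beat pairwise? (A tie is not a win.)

2

Ivery against each rival (11 organisers):
Ivery–Calder: Ivery 8–3.
Ivery vs Penrith: Ivery, 9–2.
Ivery vs Ostley: 2+1 = 3 for Ivery, 8 for Ostley — Ostley by 8–3.
Ivery beats Calder, Penrith; loses to Ostley — 2 pairwise wins.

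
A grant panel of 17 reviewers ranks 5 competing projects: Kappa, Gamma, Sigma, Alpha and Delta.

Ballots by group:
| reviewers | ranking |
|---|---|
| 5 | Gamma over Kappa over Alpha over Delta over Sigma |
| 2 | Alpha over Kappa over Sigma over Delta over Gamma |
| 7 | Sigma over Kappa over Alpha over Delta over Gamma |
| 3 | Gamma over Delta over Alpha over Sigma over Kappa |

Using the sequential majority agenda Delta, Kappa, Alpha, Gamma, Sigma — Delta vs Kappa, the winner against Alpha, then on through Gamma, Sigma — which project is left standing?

Round 1: Delta vs Kappa — 3–14, Kappa advances.
Round 2: Kappa vs Alpha — 12–5, Kappa advances.
Round 3: Kappa vs Gamma — 9–8, Kappa advances.
Round 4: Kappa vs Sigma — 7–10, Sigma advances.
The agenda winner is Sigma.

Sigma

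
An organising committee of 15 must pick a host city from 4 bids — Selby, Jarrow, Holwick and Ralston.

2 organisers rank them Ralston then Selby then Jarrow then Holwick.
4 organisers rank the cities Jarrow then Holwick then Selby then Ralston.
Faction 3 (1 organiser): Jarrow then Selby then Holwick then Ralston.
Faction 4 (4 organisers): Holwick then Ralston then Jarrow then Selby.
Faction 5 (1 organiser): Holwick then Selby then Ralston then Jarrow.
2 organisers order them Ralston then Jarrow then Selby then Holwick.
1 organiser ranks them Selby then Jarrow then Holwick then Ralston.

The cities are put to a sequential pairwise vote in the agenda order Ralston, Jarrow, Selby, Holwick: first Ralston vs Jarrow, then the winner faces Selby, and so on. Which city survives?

Holwick

Round 1: Ralston vs Jarrow — 9–6, Ralston advances.
Round 2: Ralston vs Selby — 8–7, Ralston advances.
Round 3: Ralston vs Holwick — 4–11, Holwick advances.
The agenda winner is Holwick.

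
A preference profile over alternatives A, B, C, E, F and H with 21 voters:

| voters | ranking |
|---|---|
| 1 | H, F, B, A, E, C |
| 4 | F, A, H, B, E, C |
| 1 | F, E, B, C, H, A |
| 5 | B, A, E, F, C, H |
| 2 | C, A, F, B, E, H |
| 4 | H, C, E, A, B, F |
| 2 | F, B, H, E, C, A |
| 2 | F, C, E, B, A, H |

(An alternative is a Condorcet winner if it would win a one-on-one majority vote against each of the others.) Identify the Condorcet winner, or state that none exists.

none

Head-to-head results (21 voters):
A vs B: A preferred on 4+2+4 = 10 ballots; B wins 11–10.
A vs C: 1+4+5 = 10 for A, 11 for C — C by 11–10.
A vs E: 1+4+5+2 = 12 for A, 9 for E — A by 12–9.
A vs F: 11 to 10, A.
A vs H: A is ranked higher on 4+5+2+2 = 13 ballots, H on 8. A wins 13–8.
B vs C: 1+4+1+5+2 = 13 for B, 8 for C — B by 13–8.
B vs E: 1+4+5+2+2 = 14 for B, 7 for E — B by 14–7.
B vs F: 9 to 12, F.
B vs H: B preferred on 1+5+2+2+2 = 12 ballots; B wins 12–9.
C vs E: C preferred on 2+4+2 = 8 ballots; E wins 13–8.
C vs F: 2+4 = 6 for C, 15 for F — F by 15–6.
C vs H: 1+5+2+2 = 10 for C, 11 for H — H by 11–10.
E vs F: E is ranked higher on 5+4 = 9 ballots, F on 12. F wins 12–9.
E vs H: E preferred on 1+5+2+2 = 10 ballots; H wins 11–10.
F vs H: 4+1+5+2+2+2 = 16 for F, 5 for H — F by 16–5.
Each alternative drops at least one matchup (A loses to B; B loses to F; C loses to B; E loses to A; F loses to A; H loses to A); the cycle A beats E beats C beats A rules out a Condorcet winner.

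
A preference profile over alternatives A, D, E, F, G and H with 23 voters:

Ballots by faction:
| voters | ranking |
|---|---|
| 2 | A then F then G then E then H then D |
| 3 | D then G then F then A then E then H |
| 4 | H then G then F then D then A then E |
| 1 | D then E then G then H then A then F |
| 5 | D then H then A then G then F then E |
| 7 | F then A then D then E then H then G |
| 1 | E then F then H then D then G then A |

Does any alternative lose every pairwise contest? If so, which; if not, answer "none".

Head-to-head results (23 voters):
A vs D: A is ranked higher on 2+7 = 9 ballots, D on 14. D wins 14–9.
A–E: A 21–2.
A vs F: 8 to 15, F.
A vs G: 2+5+7 = 14 for A, 9 for G — A by 14–9.
A vs H: A, 12–11.
D vs E: D preferred on 3+4+1+5+7 = 20 ballots; D wins 20–3.
D vs F: D is ranked higher on 3+1+5 = 9 ballots, F on 14. F wins 14–9.
D–G: D 17–6.
D–H: D 16–7.
E vs F: 1+1 = 2 for E, 21 for F — F by 21–2.
E vs G: G wins 14–9.
E–H: E 14–9.
F vs G: 10 to 13, G.
F–H: F 13–10.
G vs H: G is ranked higher on 2+3+1 = 6 ballots, H on 17. H wins 17–6.
No alternative is winless: A beats E; D beats A; E beats H; F beats A; G beats E; H beats G. There is no Condorcet loser.

none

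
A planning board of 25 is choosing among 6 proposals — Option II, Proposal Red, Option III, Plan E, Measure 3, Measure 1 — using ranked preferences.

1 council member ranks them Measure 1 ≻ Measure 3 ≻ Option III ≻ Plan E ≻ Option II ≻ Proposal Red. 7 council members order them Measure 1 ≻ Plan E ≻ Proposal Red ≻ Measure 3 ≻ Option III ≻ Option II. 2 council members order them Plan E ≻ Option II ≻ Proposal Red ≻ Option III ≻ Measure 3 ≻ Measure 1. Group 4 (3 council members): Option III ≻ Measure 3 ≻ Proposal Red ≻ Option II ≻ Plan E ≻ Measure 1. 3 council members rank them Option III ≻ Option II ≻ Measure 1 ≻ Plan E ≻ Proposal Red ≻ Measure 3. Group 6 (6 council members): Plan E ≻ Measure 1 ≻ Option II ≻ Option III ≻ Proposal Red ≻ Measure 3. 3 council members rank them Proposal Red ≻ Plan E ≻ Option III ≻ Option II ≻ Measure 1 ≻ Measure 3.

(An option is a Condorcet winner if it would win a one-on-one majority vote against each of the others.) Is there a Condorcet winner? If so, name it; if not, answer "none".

Plan E

Pairwise majorities:
Option II–Proposal Red: Proposal Red 13–12.
Option II vs Option III: 2+6 = 8 for Option II, 17 for Option III — Option III by 17–8.
Option II vs Plan E: 6 to 19, Plan E.
Option II vs Measure 3: Option II wins 14–11.
Option II vs Measure 1: 2+3+3+3 = 11 for Option II, 14 for Measure 1 — Measure 1 by 14–11.
Proposal Red vs Option III: 12 to 13, Option III.
Proposal Red–Plan E: Plan E 19–6.
Proposal Red vs Measure 3: 21 to 4, Proposal Red.
Proposal Red–Measure 1: Measure 1 17–8.
Option III vs Plan E: Plan E, 18–7.
Option III–Measure 3: Option III 17–8.
Option III–Measure 1: Measure 1 14–11.
Plan E–Measure 3: Plan E 21–4.
Plan E vs Measure 1: Plan E wins 14–11.
Measure 3 vs Measure 1: 2+3 = 5 for Measure 3, 20 for Measure 1 — Measure 1 by 20–5.
Plan E beats each of Option II, Proposal Red, Option III, Measure 3, Measure 1 — Plan E is the Condorcet winner.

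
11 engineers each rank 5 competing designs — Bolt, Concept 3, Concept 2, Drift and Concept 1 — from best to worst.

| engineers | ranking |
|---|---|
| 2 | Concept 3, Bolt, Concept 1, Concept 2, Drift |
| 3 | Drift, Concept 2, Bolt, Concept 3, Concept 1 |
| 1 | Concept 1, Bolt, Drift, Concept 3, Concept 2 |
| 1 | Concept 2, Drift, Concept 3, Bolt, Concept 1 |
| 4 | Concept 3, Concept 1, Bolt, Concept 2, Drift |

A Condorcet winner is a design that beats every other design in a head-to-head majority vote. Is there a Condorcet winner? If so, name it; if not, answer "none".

Concept 3

Check each pair by majority over 11 ballots:
Bolt vs Concept 3: Bolt preferred on 3+1 = 4 ballots; Concept 3 wins 7–4.
Bolt vs Concept 2: Bolt preferred on 2+1+4 = 7 ballots; Bolt wins 7–4.
Bolt–Drift: Bolt 7–4.
Bolt vs Concept 1: 6 to 5, Bolt.
Concept 3 vs Concept 2: 2+1+4 = 7 for Concept 3, 4 for Concept 2 — Concept 3 by 7–4.
Concept 3–Drift: Concept 3 6–5.
Concept 3 vs Concept 1: Concept 3 wins 10–1.
Concept 2 vs Drift: Concept 2, 7–4.
Concept 2 vs Concept 1: Concept 1, 7–4.
Drift vs Concept 1: Drift is ranked higher on 3+1 = 4 ballots, Concept 1 on 7. Concept 1 wins 7–4.
Concept 3 wins every pairwise contest, so Concept 3 is the Condorcet winner.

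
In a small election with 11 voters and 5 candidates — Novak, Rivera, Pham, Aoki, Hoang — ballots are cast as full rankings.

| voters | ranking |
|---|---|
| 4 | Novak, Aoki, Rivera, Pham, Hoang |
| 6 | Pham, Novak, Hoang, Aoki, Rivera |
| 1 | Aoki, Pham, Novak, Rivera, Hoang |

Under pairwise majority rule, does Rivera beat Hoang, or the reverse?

Ballots ranking Rivera above Hoang: 4 + 1 = 5.
Ballots ranking Hoang above Rivera: 11 − 5 = 6.
Hoang wins the head-to-head 6–5.

Hoang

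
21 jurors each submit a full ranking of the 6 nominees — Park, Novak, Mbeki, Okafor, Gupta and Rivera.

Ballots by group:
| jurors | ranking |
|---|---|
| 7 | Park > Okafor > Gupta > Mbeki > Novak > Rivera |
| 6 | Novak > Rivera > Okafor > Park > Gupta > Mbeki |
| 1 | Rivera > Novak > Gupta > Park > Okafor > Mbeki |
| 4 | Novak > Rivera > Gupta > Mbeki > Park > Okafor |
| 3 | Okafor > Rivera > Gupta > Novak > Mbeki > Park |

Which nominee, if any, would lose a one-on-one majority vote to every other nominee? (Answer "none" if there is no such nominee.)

Head-to-head results (21 jurors):
Park vs Novak: Novak wins 14–7.
Park vs Mbeki: 14 to 7, Park.
Park vs Okafor: Park wins 12–9.
Park vs Gupta: Park is ranked higher on 7+6 = 13 ballots, Gupta on 8. Park wins 13–8.
Park vs Rivera: 7 for Park, 14 for Rivera — Rivera by 14–7.
Novak vs Mbeki: Novak is ranked higher on 6+1+4+3 = 14 ballots, Mbeki on 7. Novak wins 14–7.
Novak vs Okafor: 6+1+4 = 11 for Novak, 10 for Okafor — Novak by 11–10.
Novak vs Gupta: 11 to 10, Novak.
Novak vs Rivera: Novak, 17–4.
Mbeki–Okafor: Okafor 17–4.
Mbeki vs Gupta: Mbeki preferred on 0 ballots; Gupta wins 21–0.
Mbeki vs Rivera: Rivera wins 14–7.
Okafor vs Gupta: Okafor wins 16–5.
Okafor vs Rivera: Rivera wins 11–10.
Gupta vs Rivera: 7 to 14, Rivera.
Mbeki loses to every other nominee — it is the Condorcet loser.

Mbeki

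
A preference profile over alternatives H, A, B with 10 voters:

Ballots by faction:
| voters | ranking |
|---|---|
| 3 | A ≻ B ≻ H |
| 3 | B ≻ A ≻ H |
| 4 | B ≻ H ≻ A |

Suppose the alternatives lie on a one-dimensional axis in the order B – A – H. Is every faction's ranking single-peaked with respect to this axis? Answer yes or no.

no

Axis positions: B=1, A=2, H=3.
Faction 1 (peak A at position 2): ranking walks positions 2-1-3, expanding outward from the peak — single-peaked.
Faction 2 (peak B at position 1): ranking walks positions 1-2-3, expanding outward from the peak — single-peaked.
Faction 3: ranking walks positions 1-3-2; H is ranked above A even though A lies between H and the peak B on the axis — preferences dip and rise again. Not single-peaked.
Faction 3 violates single-peakedness, so the profile is not single-peaked on this axis.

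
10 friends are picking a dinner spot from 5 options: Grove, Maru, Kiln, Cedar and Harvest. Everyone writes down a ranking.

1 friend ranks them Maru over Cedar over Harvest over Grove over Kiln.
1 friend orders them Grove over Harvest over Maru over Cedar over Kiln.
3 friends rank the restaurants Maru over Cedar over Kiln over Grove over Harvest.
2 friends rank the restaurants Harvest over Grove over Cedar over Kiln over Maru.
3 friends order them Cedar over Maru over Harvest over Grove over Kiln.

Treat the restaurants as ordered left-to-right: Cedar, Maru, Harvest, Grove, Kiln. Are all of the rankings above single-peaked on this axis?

no

Axis positions: Cedar=1, Maru=2, Harvest=3, Grove=4, Kiln=5.
Ballot type 1 (peak Maru at position 2): ranking walks positions 2-1-3-4-5, expanding outward from the peak — single-peaked.
Ballot type 2 (peak Grove at position 4): ranking walks positions 4-3-2-1-5, expanding outward from the peak — single-peaked.
Ballot type 3: ranking walks positions 2-1-5-4-3; Kiln is ranked above Harvest even though Harvest lies between Kiln and the peak Maru on the axis — preferences dip and rise again. Not single-peaked.
Ballot type 4: ranking walks positions 3-4-1-5-2; Cedar is ranked above Maru even though Maru lies between Cedar and the peak Harvest on the axis — preferences dip and rise again. Not single-peaked.
Ballot type 5 (peak Cedar at position 1): ranking walks positions 1-2-3-4-5, expanding outward from the peak — single-peaked.
Ballot type 3 violates single-peakedness, so the profile is not single-peaked on this axis.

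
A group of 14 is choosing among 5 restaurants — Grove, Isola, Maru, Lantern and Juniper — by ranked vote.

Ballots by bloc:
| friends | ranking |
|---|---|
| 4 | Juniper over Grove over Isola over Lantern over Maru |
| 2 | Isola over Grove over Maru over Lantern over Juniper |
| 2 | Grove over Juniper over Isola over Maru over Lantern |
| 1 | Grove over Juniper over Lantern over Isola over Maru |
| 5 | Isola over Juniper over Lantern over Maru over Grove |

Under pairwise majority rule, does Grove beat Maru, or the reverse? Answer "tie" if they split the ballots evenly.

Ballots ranking Grove above Maru: 4 + 2 + 2 + 1 = 9.
Ballots ranking Maru above Grove: 14 − 9 = 5.
Grove wins the head-to-head 9–5.

Grove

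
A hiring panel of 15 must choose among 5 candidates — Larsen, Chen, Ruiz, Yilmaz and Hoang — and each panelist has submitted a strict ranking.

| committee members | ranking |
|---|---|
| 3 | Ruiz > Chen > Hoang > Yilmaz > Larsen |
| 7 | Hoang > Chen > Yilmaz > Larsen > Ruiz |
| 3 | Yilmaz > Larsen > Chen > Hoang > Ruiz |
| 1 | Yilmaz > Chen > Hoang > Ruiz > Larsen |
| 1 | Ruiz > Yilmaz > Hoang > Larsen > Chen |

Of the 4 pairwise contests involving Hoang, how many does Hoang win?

Hoang against each rival (15 committee members):
Hoang vs Larsen: Hoang preferred on 3+7+1+1 = 12 ballots; Hoang wins 12–3.
Hoang vs Chen: Hoang preferred on 7+1 = 8 ballots; Hoang wins 8–7.
Hoang vs Ruiz: Hoang wins 11–4.
Hoang–Yilmaz: Hoang 10–5.
Hoang beats Larsen, Chen, Ruiz, Yilmaz — 4 pairwise wins.

4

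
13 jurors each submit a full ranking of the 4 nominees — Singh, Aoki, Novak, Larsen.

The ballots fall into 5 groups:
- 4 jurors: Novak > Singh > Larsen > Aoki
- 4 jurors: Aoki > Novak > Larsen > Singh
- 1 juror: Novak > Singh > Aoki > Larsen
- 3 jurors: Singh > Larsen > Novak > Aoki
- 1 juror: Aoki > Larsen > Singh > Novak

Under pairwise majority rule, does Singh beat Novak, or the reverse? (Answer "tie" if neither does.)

Novak

Ballots ranking Singh above Novak: 3 + 1 = 4.
Ballots ranking Novak above Singh: 13 − 4 = 9.
Novak wins the head-to-head 9–4.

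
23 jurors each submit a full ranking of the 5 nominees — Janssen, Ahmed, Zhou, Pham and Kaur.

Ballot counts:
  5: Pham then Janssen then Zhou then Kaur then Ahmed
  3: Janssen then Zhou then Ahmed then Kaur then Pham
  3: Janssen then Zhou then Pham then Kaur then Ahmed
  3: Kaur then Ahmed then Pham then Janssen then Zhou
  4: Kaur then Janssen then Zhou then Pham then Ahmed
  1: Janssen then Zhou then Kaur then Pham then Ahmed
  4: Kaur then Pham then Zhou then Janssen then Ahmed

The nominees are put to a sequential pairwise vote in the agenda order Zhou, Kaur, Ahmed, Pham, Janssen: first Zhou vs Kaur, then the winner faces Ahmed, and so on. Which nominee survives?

Round 1: Zhou vs Kaur — 12–11, Zhou advances.
Round 2: Zhou vs Ahmed — 20–3, Zhou advances.
Round 3: Zhou vs Pham — 11–12, Pham advances.
Round 4: Pham vs Janssen — 12–11, Pham advances.
The agenda winner is Pham.

Pham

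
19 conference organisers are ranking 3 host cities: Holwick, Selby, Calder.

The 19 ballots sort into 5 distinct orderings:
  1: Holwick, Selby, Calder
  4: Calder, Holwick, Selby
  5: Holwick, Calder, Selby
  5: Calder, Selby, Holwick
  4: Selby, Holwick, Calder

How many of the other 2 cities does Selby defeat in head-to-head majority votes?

Selby against each rival (19 organisers):
Selby vs Holwick: Holwick, 10–9.
Selby–Calder: Calder 14–5.
Selby beats no one; loses to Holwick, Calder — 0 pairwise wins.

0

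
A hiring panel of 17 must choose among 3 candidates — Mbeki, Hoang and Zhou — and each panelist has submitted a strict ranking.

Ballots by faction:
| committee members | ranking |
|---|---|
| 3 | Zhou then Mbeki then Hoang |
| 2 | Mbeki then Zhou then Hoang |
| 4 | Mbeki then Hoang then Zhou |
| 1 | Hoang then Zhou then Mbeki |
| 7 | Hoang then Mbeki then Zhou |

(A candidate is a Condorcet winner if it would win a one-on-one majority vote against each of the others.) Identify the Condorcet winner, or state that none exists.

Mbeki

Pairwise majorities:
Mbeki vs Hoang: Mbeki preferred on 3+2+4 = 9 ballots; Mbeki wins 9–8.
Mbeki vs Zhou: 13 to 4, Mbeki.
Hoang vs Zhou: 4+1+7 = 12 for Hoang, 5 for Zhou — Hoang by 12–5.
Mbeki defeats every rival head-to-head and is the Condorcet winner.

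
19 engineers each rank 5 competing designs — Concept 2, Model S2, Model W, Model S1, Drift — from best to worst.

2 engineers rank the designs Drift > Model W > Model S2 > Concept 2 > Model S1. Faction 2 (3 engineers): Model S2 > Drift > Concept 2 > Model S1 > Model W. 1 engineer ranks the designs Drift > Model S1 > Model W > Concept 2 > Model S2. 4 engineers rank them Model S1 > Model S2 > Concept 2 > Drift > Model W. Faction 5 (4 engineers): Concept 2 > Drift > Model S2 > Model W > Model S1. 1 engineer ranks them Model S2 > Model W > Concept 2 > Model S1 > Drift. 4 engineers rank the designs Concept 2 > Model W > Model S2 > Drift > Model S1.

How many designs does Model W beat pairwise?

Model W against each rival (19 engineers):
Model W–Concept 2: Concept 2 15–4.
Model W vs Model S2: 2+1+4 = 7 for Model W, 12 for Model S2 — Model S2 by 12–7.
Model W vs Model S1: 11 to 8, Model W.
Model W vs Drift: 5 to 14, Drift.
Model W beats Model S1; loses to Concept 2, Model S2, Drift — 1 pairwise win.

1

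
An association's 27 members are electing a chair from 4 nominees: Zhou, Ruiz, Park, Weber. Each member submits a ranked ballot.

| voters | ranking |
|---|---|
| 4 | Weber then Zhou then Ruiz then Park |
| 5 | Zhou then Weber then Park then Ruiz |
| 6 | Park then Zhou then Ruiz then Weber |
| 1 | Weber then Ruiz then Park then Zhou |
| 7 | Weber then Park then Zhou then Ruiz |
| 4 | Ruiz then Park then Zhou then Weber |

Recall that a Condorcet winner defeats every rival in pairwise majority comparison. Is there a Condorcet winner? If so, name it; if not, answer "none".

Check each pair by majority over 27 ballots:
Zhou vs Ruiz: Zhou preferred on 4+5+6+7 = 22 ballots; Zhou wins 22–5.
Zhou vs Park: 4+5 = 9 for Zhou, 18 for Park — Park by 18–9.
Zhou vs Weber: 5+6+4 = 15 for Zhou, 12 for Weber — Zhou by 15–12.
Ruiz vs Park: 9 to 18, Park.
Ruiz vs Weber: 6+4 = 10 for Ruiz, 17 for Weber — Weber by 17–10.
Park vs Weber: 10 to 17, Weber.
Each candidate drops at least one matchup (Zhou loses to Park; Ruiz loses to Zhou; Park loses to Weber; Weber loses to Zhou); the cycle Zhou beats Weber beats Park beats Zhou rules out a Condorcet winner.

none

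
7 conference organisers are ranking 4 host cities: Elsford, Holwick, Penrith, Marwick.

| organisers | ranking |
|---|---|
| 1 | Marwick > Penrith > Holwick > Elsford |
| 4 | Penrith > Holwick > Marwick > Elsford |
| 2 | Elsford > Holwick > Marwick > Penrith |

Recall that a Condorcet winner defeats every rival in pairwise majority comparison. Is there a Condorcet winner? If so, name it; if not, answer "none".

Penrith

Check each pair by majority over 7 ballots:
Elsford vs Holwick: 2 for Elsford, 5 for Holwick — Holwick by 5–2.
Elsford vs Penrith: Penrith wins 5–2.
Elsford vs Marwick: 2 for Elsford, 5 for Marwick — Marwick by 5–2.
Holwick vs Penrith: 2 for Holwick, 5 for Penrith — Penrith by 5–2.
Holwick vs Marwick: Holwick wins 6–1.
Penrith–Marwick: Penrith 4–3.
Penrith defeats every rival head-to-head and is the Condorcet winner.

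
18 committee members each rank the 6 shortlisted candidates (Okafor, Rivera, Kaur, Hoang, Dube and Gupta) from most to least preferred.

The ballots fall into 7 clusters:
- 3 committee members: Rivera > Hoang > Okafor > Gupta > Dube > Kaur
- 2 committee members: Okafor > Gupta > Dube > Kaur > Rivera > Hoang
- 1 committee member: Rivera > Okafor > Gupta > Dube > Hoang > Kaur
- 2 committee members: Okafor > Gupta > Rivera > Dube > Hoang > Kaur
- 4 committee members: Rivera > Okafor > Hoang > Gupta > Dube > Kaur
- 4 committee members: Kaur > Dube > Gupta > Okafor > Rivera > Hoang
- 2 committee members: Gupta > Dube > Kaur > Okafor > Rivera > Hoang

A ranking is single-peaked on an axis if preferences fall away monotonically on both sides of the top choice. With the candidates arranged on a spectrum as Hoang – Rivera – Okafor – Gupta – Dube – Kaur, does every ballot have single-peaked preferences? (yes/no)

Axis positions: Hoang=1, Rivera=2, Okafor=3, Gupta=4, Dube=5, Kaur=6.
Cluster 1 (peak Rivera at position 2): ranking walks positions 2-1-3-4-5-6, expanding outward from the peak — single-peaked.
Cluster 2 (peak Okafor at position 3): ranking walks positions 3-4-5-6-2-1, expanding outward from the peak — single-peaked.
Cluster 3 (peak Rivera at position 2): ranking walks positions 2-3-4-5-1-6, expanding outward from the peak — single-peaked.
Cluster 4 (peak Okafor at position 3): ranking walks positions 3-4-2-5-1-6, expanding outward from the peak — single-peaked.
Cluster 5 (peak Rivera at position 2): ranking walks positions 2-3-1-4-5-6, expanding outward from the peak — single-peaked.
Cluster 6 (peak Kaur at position 6): ranking walks positions 6-5-4-3-2-1, expanding outward from the peak — single-peaked.
Cluster 7 (peak Gupta at position 4): ranking walks positions 4-5-6-3-2-1, expanding outward from the peak — single-peaked.
Every ranking is single-peaked on this axis.

yes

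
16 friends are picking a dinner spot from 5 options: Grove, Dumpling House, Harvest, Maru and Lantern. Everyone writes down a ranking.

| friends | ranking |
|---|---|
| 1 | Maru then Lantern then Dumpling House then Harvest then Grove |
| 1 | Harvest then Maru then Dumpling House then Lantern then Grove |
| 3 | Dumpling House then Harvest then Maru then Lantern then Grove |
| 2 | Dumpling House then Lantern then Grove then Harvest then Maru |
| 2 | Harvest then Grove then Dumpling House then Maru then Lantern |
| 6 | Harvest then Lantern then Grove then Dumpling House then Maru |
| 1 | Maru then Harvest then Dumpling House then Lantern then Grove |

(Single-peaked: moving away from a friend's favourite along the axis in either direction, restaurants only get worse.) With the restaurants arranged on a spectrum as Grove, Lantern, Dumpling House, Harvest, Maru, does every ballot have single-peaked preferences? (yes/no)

no

Axis positions: Grove=1, Lantern=2, Dumpling House=3, Harvest=4, Maru=5.
Cluster 1: ranking walks positions 5-2-3-4-1; Lantern is ranked above Harvest even though Harvest lies between Lantern and the peak Maru on the axis — preferences dip and rise again. Not single-peaked.
Cluster 2 (peak Harvest at position 4): ranking walks positions 4-5-3-2-1, expanding outward from the peak — single-peaked.
Cluster 3 (peak Dumpling House at position 3): ranking walks positions 3-4-5-2-1, expanding outward from the peak — single-peaked.
Cluster 4 (peak Dumpling House at position 3): ranking walks positions 3-2-1-4-5, expanding outward from the peak — single-peaked.
Cluster 5: ranking walks positions 4-1-3-5-2; Grove is ranked above Dumpling House even though Dumpling House lies between Grove and the peak Harvest on the axis — preferences dip and rise again. Not single-peaked.
Cluster 6: ranking walks positions 4-2-1-3-5; Lantern is ranked above Dumpling House even though Dumpling House lies between Lantern and the peak Harvest on the axis — preferences dip and rise again. Not single-peaked.
Cluster 7 (peak Maru at position 5): ranking walks positions 5-4-3-2-1, expanding outward from the peak — single-peaked.
Cluster 1 violates single-peakedness, so the profile is not single-peaked on this axis.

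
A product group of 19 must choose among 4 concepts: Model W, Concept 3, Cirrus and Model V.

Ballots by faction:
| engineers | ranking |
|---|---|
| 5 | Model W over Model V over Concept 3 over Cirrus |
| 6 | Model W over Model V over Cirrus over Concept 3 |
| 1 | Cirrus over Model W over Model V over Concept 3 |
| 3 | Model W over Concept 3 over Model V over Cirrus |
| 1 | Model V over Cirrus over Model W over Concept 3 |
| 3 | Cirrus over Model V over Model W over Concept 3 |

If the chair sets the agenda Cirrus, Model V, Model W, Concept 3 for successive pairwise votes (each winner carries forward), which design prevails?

Model W

Round 1: Cirrus vs Model V — 4–15, Model V advances.
Round 2: Model V vs Model W — 4–15, Model W advances.
Round 3: Model W vs Concept 3 — 19–0, Model W advances.
The agenda winner is Model W.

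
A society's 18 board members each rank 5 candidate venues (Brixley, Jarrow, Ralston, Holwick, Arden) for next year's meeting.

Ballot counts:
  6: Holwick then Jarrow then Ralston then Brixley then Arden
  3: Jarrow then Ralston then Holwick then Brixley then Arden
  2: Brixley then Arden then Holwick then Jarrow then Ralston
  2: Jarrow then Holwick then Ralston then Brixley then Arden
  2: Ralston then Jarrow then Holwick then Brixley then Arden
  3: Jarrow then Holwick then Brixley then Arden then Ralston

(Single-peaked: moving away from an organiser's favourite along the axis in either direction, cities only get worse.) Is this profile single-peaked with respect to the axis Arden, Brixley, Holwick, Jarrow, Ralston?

Axis positions: Arden=1, Brixley=2, Holwick=3, Jarrow=4, Ralston=5.
Faction 1 (peak Holwick at position 3): ranking walks positions 3-4-5-2-1, expanding outward from the peak — single-peaked.
Faction 2 (peak Jarrow at position 4): ranking walks positions 4-5-3-2-1, expanding outward from the peak — single-peaked.
Faction 3 (peak Brixley at position 2): ranking walks positions 2-1-3-4-5, expanding outward from the peak — single-peaked.
Faction 4 (peak Jarrow at position 4): ranking walks positions 4-3-5-2-1, expanding outward from the peak — single-peaked.
Faction 5 (peak Ralston at position 5): ranking walks positions 5-4-3-2-1, expanding outward from the peak — single-peaked.
Faction 6 (peak Jarrow at position 4): ranking walks positions 4-3-2-1-5, expanding outward from the peak — single-peaked.
Every ranking is single-peaked on this axis.

yes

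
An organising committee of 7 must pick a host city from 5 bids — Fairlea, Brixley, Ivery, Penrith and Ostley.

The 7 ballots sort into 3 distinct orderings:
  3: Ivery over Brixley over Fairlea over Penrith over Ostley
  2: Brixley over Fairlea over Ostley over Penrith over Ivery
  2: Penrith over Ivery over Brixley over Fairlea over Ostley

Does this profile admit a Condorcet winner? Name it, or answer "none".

Head-to-head results (7 organisers):
Fairlea vs Brixley: 0 for Fairlea, 7 for Brixley — Brixley by 7–0.
Fairlea vs Ivery: 2 for Fairlea, 5 for Ivery — Ivery by 5–2.
Fairlea vs Penrith: 5 to 2, Fairlea.
Fairlea vs Ostley: Fairlea preferred on 3+2+2 = 7 ballots; Fairlea wins 7–0.
Brixley vs Ivery: 2 for Brixley, 5 for Ivery — Ivery by 5–2.
Brixley vs Penrith: 5 to 2, Brixley.
Brixley vs Ostley: Brixley preferred on 3+2+2 = 7 ballots; Brixley wins 7–0.
Ivery vs Penrith: 3 to 4, Penrith.
Ivery vs Ostley: Ivery preferred on 3+2 = 5 ballots; Ivery wins 5–2.
Penrith vs Ostley: 3+2 = 5 for Penrith, 2 for Ostley — Penrith by 5–2.
No city is unbeaten: Fairlea loses to Brixley; Brixley loses to Ivery; Ivery loses to Penrith; Penrith loses to Fairlea; Ostley loses to Fairlea. In particular Fairlea → Penrith → Ivery → Fairlea is a majority cycle — no Condorcet winner exists.

none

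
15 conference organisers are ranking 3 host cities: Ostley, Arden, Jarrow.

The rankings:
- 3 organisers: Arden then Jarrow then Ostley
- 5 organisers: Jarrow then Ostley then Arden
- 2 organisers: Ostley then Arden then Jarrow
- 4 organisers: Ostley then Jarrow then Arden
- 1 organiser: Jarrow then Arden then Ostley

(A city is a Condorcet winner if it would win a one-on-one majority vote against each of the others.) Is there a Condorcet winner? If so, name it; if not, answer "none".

Head-to-head results (15 organisers):
Ostley vs Arden: Ostley is ranked higher on 5+2+4 = 11 ballots, Arden on 4. Ostley wins 11–4.
Ostley vs Jarrow: 6 to 9, Jarrow.
Arden vs Jarrow: Jarrow wins 10–5.
Only Jarrow has no losses; Jarrow is the Condorcet winner.

Jarrow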